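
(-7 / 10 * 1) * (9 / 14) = -9 / 20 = -0.45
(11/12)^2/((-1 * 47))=-121/6768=-0.02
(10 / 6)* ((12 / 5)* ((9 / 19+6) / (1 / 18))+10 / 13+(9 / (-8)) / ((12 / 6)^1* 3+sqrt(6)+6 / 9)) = 467.18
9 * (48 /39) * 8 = 1152 /13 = 88.62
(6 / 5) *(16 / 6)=16 / 5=3.20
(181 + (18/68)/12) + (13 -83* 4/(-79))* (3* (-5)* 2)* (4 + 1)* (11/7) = -291345293/75208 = -3873.86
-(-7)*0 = 0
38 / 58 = 19 / 29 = 0.66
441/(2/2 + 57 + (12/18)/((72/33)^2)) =381024/50233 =7.59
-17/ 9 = -1.89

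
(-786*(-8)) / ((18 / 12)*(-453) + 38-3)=-12576 / 1289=-9.76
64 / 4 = 16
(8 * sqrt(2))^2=128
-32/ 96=-1/ 3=-0.33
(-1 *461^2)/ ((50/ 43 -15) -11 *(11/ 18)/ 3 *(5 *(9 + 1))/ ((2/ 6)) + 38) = 82245627/ 120724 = 681.27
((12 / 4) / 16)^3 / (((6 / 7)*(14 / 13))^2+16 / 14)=31941 / 9666560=0.00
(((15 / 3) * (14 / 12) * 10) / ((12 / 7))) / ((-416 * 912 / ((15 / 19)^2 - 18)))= 853825 / 547842048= 0.00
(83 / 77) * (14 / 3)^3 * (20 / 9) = 650720 / 2673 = 243.44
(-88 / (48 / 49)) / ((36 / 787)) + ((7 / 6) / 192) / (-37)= -251122277 / 127872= -1963.86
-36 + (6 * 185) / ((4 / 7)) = 3813 / 2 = 1906.50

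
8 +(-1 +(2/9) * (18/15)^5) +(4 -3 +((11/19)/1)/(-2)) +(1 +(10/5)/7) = 7937773/831250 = 9.55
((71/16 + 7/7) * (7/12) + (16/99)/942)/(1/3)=9466199/994752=9.52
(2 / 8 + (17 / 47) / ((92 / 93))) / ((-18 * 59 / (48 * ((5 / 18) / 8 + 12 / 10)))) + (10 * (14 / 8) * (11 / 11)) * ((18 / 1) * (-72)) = -781115352059 / 34440660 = -22680.03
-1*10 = -10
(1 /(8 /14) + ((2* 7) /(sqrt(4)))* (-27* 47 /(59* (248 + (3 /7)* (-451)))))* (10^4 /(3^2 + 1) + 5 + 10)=-91903175 /90388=-1016.76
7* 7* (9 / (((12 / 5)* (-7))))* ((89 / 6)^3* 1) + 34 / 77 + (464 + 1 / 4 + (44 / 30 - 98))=-9458635891 / 110880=-85305.16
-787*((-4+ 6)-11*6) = 50368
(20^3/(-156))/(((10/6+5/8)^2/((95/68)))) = -364800/26741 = -13.64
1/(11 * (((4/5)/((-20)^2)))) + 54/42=3599/77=46.74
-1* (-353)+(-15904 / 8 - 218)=-1853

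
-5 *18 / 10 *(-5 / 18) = 5 / 2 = 2.50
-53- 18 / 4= -115 / 2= -57.50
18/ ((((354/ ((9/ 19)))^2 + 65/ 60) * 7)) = 648/ 140744065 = 0.00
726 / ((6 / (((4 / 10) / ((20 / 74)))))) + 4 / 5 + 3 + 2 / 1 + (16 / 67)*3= 310874 / 1675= 185.60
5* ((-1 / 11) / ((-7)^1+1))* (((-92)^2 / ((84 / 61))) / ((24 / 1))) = 161345 / 8316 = 19.40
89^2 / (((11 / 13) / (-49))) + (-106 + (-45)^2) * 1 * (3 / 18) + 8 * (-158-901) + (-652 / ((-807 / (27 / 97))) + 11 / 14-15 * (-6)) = -2813382330320 / 6027483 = -466759.07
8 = 8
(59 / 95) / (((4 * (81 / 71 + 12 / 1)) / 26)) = 54457 / 177270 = 0.31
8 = 8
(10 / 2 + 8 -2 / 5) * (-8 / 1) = -504 / 5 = -100.80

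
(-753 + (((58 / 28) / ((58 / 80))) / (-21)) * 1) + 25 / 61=-6749696 / 8967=-752.73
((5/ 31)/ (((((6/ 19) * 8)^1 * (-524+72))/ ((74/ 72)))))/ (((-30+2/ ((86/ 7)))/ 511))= 0.00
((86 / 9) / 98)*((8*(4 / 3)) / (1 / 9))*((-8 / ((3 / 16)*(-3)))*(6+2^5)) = 6692864 / 1323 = 5058.85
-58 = -58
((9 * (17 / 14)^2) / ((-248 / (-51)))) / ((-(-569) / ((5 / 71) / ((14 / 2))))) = 663255 / 13746002144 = 0.00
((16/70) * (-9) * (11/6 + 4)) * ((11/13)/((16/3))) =-99/52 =-1.90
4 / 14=2 / 7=0.29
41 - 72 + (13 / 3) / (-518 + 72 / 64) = -384659 / 12405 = -31.01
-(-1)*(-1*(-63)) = 63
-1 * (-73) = 73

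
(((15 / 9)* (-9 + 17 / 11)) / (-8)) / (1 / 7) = 1435 / 132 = 10.87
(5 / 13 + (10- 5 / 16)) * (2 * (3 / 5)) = 1257 / 104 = 12.09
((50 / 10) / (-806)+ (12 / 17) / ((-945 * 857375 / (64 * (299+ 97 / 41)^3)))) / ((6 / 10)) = -390814316094696001 / 153027031403405250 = -2.55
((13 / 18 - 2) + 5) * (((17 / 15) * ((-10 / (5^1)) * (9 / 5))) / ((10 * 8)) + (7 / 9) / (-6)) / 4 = -326759 / 1944000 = -0.17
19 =19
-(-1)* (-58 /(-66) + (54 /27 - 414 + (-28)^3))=-737983 /33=-22363.12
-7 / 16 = -0.44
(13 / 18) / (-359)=-13 / 6462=-0.00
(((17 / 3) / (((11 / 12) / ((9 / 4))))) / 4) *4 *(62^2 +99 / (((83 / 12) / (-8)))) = 47360844 / 913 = 51873.87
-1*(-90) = 90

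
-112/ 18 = -56/ 9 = -6.22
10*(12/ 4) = 30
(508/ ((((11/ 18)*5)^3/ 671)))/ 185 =180722016/ 2798125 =64.59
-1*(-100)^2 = -10000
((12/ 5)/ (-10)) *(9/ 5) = -0.43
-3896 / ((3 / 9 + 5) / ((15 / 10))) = -4383 / 4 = -1095.75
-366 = -366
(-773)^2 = 597529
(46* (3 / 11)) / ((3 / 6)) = 276 / 11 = 25.09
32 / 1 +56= 88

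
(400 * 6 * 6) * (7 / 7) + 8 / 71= 1022408 / 71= 14400.11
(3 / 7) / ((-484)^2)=3 / 1639792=0.00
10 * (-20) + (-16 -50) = -266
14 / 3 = 4.67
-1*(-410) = 410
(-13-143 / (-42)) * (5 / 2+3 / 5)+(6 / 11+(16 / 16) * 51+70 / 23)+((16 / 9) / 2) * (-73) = -12765607 / 318780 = -40.05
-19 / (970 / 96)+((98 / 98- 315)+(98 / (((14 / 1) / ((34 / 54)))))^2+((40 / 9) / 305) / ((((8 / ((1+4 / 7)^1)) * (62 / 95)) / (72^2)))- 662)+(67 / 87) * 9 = -928.79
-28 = -28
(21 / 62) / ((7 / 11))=33 / 62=0.53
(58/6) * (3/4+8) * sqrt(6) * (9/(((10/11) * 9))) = 2233 * sqrt(6)/24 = 227.90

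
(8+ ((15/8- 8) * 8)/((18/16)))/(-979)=320/8811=0.04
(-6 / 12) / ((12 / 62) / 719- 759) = 22289 / 33834690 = 0.00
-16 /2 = -8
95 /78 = 1.22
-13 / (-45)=13 / 45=0.29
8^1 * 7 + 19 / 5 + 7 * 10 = 649 / 5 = 129.80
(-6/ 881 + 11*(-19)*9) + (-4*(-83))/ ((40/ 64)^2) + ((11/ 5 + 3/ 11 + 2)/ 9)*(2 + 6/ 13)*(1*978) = 520657479/ 3149575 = 165.31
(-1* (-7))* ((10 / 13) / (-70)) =-1 / 13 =-0.08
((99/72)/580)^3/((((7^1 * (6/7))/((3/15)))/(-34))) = -22627/1498460160000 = -0.00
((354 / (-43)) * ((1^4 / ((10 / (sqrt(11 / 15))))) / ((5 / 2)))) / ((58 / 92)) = -5428 * sqrt(165) / 155875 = -0.45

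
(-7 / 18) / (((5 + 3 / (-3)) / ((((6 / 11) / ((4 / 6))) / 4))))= -7 / 352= -0.02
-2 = -2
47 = 47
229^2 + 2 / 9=471971 / 9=52441.22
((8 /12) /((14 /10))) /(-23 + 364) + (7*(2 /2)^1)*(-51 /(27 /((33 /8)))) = -1041501 /19096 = -54.54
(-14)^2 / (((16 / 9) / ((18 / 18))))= 441 / 4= 110.25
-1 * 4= -4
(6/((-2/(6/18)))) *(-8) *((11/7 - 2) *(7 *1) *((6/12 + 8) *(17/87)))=-1156/29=-39.86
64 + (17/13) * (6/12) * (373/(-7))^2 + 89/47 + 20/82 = 4720094389/2454998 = 1922.65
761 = 761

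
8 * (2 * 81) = 1296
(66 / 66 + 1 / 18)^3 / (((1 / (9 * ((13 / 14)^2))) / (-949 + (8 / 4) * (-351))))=-1913791321 / 127008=-15068.27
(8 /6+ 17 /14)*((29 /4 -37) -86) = -49541 /168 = -294.89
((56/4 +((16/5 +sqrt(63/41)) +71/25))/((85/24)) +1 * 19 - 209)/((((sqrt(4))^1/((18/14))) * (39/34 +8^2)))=-3525534/1938125 +648 * sqrt(287)/3178525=-1.82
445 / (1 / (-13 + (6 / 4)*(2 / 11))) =-62300 / 11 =-5663.64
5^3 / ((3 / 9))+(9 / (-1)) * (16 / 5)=1731 / 5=346.20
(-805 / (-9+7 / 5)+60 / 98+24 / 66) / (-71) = -1.51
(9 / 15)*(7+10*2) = 81 / 5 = 16.20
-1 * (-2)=2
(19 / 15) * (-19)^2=6859 / 15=457.27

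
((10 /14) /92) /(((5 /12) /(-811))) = -2433 /161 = -15.11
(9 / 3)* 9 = 27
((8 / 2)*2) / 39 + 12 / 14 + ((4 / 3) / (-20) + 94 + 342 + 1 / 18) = 437.05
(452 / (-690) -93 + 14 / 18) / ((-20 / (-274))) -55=-6869393 / 5175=-1327.42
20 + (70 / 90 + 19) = 39.78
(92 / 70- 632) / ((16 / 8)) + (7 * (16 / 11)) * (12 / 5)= -111999 / 385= -290.91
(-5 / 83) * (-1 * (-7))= -35 / 83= -0.42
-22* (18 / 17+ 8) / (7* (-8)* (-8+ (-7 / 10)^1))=-605 / 1479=-0.41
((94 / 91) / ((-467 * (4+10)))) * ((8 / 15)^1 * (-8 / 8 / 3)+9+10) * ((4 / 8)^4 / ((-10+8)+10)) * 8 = -0.00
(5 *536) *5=13400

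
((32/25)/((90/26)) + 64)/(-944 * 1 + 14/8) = -289664/4240125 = -0.07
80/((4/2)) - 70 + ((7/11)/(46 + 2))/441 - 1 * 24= -1796255/33264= -54.00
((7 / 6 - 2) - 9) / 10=-59 / 60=-0.98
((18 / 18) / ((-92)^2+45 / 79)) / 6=79 / 4012206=0.00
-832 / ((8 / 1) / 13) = -1352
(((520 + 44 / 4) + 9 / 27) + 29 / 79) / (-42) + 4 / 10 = -610157 / 49770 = -12.26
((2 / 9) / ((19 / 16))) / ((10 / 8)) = 128 / 855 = 0.15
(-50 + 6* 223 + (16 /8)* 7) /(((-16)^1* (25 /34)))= -11067 /100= -110.67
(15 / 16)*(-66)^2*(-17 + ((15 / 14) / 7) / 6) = -54346545 / 784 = -69319.57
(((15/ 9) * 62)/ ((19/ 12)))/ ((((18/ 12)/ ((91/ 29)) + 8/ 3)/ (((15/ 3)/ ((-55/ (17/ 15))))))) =-45136/ 21109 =-2.14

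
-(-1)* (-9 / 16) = -9 / 16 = -0.56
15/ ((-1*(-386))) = 15/ 386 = 0.04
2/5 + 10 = 52/5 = 10.40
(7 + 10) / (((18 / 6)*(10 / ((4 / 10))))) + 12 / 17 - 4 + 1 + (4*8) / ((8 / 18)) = 89164 / 1275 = 69.93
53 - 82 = -29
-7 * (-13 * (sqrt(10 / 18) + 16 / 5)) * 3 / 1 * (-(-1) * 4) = 364 * sqrt(5) + 17472 / 5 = 4308.33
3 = 3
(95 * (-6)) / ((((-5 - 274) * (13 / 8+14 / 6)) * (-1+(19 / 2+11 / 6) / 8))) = 1.24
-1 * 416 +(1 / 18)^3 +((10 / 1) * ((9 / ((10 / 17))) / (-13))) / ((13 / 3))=-412689647 / 985608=-418.72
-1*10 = -10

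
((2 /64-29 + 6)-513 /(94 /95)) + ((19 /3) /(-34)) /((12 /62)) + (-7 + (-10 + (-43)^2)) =296755055 /230112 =1289.61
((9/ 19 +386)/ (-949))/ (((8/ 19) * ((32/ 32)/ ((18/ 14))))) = -1.24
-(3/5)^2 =-9/25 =-0.36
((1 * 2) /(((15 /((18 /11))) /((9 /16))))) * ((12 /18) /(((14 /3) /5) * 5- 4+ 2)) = 27 /880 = 0.03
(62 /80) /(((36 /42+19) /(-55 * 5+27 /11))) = -325283 /30580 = -10.64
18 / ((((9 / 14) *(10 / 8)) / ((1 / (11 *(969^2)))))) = 112 / 51642855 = 0.00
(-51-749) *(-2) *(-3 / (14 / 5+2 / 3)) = -18000 / 13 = -1384.62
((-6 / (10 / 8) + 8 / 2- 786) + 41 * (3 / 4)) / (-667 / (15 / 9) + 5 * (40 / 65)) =1.90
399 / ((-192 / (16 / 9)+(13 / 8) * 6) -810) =-0.44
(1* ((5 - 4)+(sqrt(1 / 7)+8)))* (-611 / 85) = -67.41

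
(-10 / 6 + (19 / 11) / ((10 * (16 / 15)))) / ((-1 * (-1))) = -1.50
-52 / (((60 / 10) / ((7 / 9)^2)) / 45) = -6370 / 27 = -235.93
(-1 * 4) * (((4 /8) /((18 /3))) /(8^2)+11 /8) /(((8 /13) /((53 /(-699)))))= 728273 /1073664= 0.68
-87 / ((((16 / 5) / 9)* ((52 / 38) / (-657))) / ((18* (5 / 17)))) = 2199192525 / 3536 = 621943.59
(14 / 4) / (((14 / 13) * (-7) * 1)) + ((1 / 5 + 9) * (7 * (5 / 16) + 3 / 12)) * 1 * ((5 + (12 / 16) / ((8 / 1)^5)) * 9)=37018179133 / 36700160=1008.67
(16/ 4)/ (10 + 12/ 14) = 7/ 19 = 0.37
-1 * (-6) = 6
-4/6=-2/3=-0.67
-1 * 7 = -7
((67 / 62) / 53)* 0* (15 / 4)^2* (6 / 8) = 0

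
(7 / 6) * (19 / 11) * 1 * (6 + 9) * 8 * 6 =15960 / 11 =1450.91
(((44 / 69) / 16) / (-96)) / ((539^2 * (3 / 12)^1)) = -1 / 174946464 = -0.00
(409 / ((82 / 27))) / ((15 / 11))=40491 / 410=98.76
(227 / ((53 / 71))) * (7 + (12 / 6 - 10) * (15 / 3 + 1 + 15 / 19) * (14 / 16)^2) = -84727069 / 8056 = -10517.26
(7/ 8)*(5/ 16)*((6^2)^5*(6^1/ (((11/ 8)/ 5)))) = 3968092800/ 11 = 360735709.09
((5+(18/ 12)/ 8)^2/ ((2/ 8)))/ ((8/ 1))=6889/ 512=13.46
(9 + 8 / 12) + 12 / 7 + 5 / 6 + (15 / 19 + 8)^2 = 452177 / 5054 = 89.47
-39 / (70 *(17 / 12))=-0.39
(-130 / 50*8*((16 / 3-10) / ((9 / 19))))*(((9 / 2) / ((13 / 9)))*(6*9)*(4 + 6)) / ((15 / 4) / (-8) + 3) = 136192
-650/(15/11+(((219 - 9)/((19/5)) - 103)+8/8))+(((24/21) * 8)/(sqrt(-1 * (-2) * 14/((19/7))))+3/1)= 32 * sqrt(19)/49+164299/9483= 20.17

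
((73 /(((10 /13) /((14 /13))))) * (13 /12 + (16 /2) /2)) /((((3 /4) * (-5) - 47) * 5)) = -4453 /2175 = -2.05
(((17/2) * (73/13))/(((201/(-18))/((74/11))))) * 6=-1653012/9581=-172.53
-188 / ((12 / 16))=-752 / 3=-250.67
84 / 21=4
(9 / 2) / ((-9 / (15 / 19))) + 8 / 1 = 289 / 38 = 7.61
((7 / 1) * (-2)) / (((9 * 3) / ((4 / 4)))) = -14 / 27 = -0.52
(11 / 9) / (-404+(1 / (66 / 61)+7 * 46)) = -0.02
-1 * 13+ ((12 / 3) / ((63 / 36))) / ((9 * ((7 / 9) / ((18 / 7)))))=-4171 / 343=-12.16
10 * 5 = 50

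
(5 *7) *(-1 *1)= -35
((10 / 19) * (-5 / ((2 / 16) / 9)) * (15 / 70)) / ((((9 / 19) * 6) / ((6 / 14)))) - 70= -3730 / 49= -76.12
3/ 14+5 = 73/ 14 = 5.21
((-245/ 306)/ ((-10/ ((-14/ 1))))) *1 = -343/ 306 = -1.12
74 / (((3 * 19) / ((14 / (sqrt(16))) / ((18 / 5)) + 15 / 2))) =11.00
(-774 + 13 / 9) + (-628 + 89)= -11804 / 9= -1311.56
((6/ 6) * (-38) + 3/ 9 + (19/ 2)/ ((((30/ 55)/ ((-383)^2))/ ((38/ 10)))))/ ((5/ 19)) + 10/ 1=11067498421/ 300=36891661.40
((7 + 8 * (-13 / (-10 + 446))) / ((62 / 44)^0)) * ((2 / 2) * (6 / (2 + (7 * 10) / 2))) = 4422 / 4033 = 1.10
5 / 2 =2.50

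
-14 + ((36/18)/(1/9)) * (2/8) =-19/2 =-9.50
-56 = -56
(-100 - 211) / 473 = -311 / 473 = -0.66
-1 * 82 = -82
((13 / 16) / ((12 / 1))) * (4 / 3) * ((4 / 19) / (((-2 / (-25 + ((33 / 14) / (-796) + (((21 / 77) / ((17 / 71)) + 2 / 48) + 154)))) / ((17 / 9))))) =-5289980345 / 2263881312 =-2.34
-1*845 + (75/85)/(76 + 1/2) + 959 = 114.01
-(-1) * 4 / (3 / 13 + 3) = 26 / 21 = 1.24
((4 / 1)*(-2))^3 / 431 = -512 / 431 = -1.19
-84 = -84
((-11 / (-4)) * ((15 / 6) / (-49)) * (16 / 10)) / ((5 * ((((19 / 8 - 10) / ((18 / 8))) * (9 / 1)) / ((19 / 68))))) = 209 / 508130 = 0.00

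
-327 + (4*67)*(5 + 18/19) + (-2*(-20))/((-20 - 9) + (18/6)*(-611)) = 1179459/931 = 1266.87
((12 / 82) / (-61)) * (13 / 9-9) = 136 / 7503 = 0.02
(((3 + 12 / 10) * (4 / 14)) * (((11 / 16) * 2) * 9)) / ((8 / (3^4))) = 24057 / 160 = 150.36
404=404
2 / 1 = 2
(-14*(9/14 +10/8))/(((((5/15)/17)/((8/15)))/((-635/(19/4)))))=1830832/19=96359.58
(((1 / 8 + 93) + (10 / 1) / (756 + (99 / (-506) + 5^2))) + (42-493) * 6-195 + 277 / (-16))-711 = -2032140583 / 574672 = -3536.17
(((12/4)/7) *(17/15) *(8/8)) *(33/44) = 51/140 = 0.36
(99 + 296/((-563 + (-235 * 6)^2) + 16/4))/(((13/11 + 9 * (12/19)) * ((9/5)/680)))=27964505432600/5133818403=5447.12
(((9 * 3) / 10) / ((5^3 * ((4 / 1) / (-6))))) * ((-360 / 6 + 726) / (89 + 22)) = -243 / 1250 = -0.19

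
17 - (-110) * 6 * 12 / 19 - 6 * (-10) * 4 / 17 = 144691 / 323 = 447.96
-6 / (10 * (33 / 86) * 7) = -86 / 385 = -0.22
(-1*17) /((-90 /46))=391 /45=8.69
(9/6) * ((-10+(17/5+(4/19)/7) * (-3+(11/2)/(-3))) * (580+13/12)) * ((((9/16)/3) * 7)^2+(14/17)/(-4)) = -36701543969/1044480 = -35138.58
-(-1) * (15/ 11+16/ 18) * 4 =892/ 99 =9.01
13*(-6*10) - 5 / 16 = -12485 / 16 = -780.31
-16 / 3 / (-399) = 16 / 1197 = 0.01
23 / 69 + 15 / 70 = 23 / 42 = 0.55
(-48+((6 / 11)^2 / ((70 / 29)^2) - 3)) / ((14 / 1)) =-3775953 / 1037575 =-3.64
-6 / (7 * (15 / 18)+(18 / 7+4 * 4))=-252 / 1025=-0.25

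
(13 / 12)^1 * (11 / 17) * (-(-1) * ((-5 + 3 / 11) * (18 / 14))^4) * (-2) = -103938277248 / 54327427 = -1913.18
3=3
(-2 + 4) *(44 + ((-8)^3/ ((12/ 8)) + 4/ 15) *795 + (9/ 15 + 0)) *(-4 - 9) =35243442/ 5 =7048688.40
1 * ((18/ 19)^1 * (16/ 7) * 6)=1728/ 133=12.99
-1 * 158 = -158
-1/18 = -0.06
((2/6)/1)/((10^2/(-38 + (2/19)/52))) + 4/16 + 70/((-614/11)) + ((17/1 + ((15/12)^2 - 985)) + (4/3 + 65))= -82007689319/90994800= -901.23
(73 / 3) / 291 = 73 / 873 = 0.08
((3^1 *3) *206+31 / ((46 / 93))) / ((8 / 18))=793503 / 184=4312.52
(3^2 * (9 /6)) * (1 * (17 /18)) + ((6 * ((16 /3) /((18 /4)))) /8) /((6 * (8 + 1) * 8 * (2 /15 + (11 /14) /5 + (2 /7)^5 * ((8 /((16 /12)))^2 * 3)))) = 1033668611 /81045684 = 12.75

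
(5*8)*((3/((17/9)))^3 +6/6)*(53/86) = 606320/4913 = 123.41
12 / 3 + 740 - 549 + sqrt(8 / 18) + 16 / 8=593 / 3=197.67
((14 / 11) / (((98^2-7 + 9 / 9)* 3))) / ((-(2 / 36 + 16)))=-42 / 15256021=-0.00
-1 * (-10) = 10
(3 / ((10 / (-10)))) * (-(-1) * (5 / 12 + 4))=-53 / 4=-13.25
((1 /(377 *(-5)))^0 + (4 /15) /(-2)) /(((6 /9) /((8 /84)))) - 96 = -95.88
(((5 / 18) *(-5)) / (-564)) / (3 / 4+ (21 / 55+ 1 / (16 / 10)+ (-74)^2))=1375 / 3058560297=0.00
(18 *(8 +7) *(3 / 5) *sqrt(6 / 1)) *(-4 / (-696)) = 2.28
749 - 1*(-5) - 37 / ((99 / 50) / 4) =67246 / 99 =679.25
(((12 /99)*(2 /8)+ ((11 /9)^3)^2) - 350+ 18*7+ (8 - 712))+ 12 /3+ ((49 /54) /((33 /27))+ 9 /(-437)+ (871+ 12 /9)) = -243104507665 /5109273774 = -47.58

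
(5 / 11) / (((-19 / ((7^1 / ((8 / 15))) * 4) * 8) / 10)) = -2625 / 1672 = -1.57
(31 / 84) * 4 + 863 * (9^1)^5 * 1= 1070145058 / 21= 50959288.48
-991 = -991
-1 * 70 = -70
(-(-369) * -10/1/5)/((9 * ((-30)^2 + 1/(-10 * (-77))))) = -63140/693001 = -0.09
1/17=0.06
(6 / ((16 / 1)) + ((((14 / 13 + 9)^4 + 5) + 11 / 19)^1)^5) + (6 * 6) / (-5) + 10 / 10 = 220002935163518235082595412468395251686173186994333 / 1882326871920742904384628691960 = 116878177985646724598.51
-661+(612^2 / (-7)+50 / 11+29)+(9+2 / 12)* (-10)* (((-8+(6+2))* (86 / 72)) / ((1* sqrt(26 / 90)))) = -4168298 / 77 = -54133.74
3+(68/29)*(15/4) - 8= 110/29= 3.79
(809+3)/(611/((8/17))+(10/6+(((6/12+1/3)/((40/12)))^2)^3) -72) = 344064/520351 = 0.66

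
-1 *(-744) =744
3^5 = 243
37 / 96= 0.39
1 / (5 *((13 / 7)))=7 / 65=0.11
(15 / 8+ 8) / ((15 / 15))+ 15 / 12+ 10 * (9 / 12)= 149 / 8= 18.62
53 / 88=0.60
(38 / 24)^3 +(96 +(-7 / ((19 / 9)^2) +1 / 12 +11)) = 68295763 / 623808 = 109.48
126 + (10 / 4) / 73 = 18401 / 146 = 126.03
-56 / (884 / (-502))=7028 / 221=31.80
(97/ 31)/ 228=97/ 7068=0.01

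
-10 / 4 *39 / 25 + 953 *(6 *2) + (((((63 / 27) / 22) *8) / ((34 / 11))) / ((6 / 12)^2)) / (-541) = 3154230151 / 275910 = 11432.10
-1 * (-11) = 11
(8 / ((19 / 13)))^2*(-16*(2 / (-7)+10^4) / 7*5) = -60567869440 / 17689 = -3424041.46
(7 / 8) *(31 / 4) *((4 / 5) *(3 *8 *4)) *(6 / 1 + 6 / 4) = 3906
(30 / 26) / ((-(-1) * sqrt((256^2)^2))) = 15 / 851968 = 0.00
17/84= 0.20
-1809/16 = -113.06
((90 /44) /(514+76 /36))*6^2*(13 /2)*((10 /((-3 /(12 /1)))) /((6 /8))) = -505440 /10219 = -49.46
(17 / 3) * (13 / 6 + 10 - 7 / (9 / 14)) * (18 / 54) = 391 / 162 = 2.41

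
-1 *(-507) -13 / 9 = 4550 / 9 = 505.56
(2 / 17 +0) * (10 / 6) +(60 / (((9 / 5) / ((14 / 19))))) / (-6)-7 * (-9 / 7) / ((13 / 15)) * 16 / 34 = 37390 / 37791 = 0.99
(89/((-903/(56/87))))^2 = 506944/125955729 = 0.00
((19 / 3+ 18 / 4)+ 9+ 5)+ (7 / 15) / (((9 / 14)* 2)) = 6803 / 270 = 25.20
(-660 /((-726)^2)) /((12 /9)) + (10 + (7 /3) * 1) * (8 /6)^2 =3151673 /143748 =21.92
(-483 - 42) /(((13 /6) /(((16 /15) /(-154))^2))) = -128 /11011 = -0.01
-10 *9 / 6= -15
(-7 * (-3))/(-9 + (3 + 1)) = -21/5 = -4.20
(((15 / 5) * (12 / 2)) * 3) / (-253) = -54 / 253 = -0.21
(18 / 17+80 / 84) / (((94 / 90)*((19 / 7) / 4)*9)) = 14360 / 45543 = 0.32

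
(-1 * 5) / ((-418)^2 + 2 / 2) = -1 / 34945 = -0.00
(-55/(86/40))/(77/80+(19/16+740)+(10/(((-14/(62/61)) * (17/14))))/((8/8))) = -22814000/661331013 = -0.03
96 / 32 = 3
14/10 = 7/5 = 1.40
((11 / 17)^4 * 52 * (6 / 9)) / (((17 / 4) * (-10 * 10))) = -1522664 / 106489275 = -0.01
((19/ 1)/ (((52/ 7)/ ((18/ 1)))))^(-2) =676/ 1432809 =0.00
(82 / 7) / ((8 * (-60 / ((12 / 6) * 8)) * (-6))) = 41 / 630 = 0.07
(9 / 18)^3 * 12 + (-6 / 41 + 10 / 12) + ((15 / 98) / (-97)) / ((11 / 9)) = 28111649 / 12861618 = 2.19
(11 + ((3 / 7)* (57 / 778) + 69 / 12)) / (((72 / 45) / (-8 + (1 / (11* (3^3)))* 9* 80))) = -21020045 / 359436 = -58.48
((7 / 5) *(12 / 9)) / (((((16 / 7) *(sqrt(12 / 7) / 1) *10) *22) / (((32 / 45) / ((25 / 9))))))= 49 *sqrt(21) / 309375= 0.00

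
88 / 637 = 0.14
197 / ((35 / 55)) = 2167 / 7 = 309.57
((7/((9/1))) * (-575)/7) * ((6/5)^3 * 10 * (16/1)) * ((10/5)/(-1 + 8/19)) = 671232/11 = 61021.09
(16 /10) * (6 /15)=0.64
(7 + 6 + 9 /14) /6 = 191 /84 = 2.27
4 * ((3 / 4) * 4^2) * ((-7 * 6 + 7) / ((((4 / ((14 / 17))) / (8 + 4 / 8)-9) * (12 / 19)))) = 18620 / 59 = 315.59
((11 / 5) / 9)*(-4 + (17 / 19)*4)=-88 / 855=-0.10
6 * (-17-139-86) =-1452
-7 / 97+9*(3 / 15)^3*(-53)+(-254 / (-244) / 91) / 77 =-40299697101 / 10365104750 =-3.89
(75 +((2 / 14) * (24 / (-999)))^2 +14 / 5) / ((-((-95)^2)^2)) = -2113655549 / 2212834697128125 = -0.00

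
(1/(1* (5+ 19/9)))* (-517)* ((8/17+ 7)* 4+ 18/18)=-2442825/1088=-2245.24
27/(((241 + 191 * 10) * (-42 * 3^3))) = -1/90342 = -0.00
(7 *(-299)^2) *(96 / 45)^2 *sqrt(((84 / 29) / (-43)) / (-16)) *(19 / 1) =6087850496 *sqrt(26187) / 280575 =3511218.70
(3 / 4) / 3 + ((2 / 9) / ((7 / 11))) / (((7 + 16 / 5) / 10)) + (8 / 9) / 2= 13325 / 12852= 1.04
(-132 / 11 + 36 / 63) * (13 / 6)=-520 / 21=-24.76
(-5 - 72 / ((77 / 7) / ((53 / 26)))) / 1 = -2623 / 143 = -18.34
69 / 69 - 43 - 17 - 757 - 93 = -909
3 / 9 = 0.33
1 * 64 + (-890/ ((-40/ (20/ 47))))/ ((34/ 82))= 69381/ 799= 86.83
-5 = -5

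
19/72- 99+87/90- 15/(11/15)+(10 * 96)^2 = 3649067833/3960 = 921481.78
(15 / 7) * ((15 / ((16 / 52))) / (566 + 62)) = 2925 / 17584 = 0.17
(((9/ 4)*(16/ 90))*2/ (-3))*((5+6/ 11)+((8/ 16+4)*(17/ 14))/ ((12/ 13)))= -2825/ 924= -3.06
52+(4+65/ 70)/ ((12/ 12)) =797/ 14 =56.93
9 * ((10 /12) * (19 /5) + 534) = 9669 /2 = 4834.50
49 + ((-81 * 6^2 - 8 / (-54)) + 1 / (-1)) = -77432 / 27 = -2867.85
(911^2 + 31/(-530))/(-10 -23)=-439858099/17490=-25149.12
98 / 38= 49 / 19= 2.58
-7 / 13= -0.54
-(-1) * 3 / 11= 3 / 11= 0.27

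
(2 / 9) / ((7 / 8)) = 16 / 63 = 0.25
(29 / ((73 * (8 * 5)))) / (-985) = -0.00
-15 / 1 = -15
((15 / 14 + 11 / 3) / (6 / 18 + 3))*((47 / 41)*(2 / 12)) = 9353 / 34440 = 0.27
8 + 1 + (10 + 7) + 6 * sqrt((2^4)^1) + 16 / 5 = 266 / 5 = 53.20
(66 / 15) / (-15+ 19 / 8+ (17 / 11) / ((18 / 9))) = -1936 / 5215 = -0.37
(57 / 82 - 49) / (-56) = 3961 / 4592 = 0.86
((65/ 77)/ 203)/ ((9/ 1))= 65/ 140679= 0.00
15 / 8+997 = 7991 / 8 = 998.88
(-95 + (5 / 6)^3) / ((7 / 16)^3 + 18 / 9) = -2088448 / 46089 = -45.31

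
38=38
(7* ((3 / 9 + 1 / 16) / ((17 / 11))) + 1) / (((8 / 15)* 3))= 11395 / 6528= 1.75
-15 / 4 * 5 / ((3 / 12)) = -75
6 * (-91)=-546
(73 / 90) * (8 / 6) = 146 / 135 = 1.08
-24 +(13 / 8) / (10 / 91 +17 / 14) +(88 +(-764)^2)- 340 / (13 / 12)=7311762579 / 12532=583447.38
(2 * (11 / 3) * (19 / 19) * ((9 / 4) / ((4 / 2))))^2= 1089 / 16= 68.06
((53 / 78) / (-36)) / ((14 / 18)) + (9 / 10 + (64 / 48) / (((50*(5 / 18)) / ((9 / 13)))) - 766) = -208860781 / 273000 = -765.06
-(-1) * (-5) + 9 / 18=-9 / 2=-4.50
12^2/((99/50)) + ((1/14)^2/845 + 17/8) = 272734757/3643640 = 74.85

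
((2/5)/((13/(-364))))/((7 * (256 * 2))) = -0.00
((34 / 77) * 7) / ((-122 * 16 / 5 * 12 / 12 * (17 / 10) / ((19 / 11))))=-475 / 59048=-0.01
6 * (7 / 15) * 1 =14 / 5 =2.80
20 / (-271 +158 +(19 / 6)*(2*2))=-60 / 301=-0.20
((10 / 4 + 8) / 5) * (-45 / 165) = -63 / 110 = -0.57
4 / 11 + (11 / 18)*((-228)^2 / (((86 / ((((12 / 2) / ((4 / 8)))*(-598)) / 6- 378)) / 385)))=-105880996588 / 473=-223849887.08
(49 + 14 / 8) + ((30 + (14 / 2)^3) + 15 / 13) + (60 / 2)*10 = 724.90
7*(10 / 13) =70 / 13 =5.38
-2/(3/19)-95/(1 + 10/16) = -2774/39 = -71.13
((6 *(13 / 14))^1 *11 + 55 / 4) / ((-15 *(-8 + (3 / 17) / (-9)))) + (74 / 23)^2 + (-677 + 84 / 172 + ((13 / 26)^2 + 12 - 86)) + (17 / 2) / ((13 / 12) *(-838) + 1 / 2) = -739.30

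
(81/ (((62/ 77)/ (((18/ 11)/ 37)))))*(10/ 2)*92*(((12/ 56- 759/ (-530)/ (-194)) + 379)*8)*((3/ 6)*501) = 9170752156842636/ 5896727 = 1555227528.23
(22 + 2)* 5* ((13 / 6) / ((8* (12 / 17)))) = 1105 / 24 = 46.04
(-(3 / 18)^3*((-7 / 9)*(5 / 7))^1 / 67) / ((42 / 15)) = 25 / 1823472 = 0.00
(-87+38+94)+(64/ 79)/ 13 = 46279/ 1027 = 45.06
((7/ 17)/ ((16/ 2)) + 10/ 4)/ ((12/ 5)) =1735/ 1632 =1.06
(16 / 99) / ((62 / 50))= 0.13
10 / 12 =5 / 6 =0.83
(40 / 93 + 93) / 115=8689 / 10695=0.81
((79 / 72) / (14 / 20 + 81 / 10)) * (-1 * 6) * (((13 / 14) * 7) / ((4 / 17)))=-87295 / 4224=-20.67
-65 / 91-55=-390 / 7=-55.71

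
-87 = -87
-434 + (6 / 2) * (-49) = -581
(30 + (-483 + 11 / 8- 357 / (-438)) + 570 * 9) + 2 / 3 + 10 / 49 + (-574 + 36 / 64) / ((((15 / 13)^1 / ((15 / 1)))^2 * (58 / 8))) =-21626998681 / 2489592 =-8686.97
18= 18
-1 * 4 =-4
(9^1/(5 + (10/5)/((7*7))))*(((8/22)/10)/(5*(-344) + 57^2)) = 0.00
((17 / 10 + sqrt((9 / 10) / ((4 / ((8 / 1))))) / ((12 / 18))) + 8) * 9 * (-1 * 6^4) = -565704 / 5 - 52488 * sqrt(5) / 5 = -136614.15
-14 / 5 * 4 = -56 / 5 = -11.20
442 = 442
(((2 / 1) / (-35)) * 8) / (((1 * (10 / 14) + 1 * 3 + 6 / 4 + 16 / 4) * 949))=-32 / 612105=-0.00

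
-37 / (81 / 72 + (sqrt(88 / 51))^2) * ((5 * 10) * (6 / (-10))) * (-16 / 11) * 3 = -21738240 / 12793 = -1699.23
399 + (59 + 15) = 473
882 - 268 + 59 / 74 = 45495 / 74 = 614.80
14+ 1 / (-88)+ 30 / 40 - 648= -55727 / 88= -633.26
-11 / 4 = -2.75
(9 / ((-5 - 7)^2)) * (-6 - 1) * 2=-0.88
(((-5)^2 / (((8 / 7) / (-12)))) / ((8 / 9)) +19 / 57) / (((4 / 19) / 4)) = -269021 / 48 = -5604.60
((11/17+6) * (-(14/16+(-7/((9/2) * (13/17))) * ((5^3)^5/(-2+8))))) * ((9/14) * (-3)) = -468994140585337/3536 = -132634089532.05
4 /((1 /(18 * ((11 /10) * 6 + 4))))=763.20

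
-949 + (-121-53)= -1123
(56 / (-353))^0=1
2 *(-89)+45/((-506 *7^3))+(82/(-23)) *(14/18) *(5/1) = -299697341/1562022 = -191.86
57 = 57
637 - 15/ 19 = 636.21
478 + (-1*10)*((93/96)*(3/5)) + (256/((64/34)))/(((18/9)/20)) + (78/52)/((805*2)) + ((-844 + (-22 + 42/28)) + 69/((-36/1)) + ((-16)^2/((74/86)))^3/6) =2864081867967731/652410640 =4389998.71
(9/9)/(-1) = -1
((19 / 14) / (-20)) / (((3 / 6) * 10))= -19 / 1400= -0.01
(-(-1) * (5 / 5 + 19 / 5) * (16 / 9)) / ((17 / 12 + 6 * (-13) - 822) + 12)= -512 / 53195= -0.01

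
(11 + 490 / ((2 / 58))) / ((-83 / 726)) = -10324446 / 83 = -124390.92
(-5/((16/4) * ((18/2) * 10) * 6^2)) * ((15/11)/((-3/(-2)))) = -5/14256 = -0.00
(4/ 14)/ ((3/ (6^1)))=4/ 7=0.57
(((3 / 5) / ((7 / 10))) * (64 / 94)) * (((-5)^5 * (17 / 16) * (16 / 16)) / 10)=-193.77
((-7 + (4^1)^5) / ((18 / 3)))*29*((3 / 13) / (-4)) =-29493 / 104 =-283.59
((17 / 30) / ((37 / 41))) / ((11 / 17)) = 11849 / 12210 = 0.97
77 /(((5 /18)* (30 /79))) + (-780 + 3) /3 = 11774 /25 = 470.96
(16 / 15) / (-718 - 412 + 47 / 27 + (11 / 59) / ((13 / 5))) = -27612 / 29204545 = -0.00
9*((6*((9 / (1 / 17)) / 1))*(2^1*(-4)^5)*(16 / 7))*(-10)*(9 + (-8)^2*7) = 1237232517120 / 7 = 176747502445.71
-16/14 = -8/7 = -1.14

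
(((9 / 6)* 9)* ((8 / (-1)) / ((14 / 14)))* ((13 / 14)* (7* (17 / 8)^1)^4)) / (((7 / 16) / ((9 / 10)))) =-12928299111 / 1280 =-10100233.68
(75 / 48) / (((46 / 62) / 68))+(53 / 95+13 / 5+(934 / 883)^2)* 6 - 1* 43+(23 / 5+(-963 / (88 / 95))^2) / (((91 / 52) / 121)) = 74728169.15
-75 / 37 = -2.03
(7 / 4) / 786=7 / 3144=0.00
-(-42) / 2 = 21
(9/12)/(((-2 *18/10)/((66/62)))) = -55/248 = -0.22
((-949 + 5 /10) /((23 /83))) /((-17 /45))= 9060.48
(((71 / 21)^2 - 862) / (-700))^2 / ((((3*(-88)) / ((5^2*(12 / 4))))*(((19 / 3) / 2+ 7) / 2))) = -140700760201 / 1705157546400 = -0.08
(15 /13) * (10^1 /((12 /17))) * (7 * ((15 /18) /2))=14875 /312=47.68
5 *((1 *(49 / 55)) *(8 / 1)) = 392 / 11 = 35.64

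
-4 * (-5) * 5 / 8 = 25 / 2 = 12.50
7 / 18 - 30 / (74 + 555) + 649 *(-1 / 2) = -324.16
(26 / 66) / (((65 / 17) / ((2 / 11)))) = 34 / 1815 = 0.02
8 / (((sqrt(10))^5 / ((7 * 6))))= 42 * sqrt(10) / 125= 1.06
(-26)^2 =676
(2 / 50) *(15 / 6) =1 / 10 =0.10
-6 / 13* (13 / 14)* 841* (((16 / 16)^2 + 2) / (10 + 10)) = -7569 / 140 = -54.06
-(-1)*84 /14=6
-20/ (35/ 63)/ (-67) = 36/ 67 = 0.54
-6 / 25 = -0.24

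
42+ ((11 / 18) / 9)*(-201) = 1531 / 54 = 28.35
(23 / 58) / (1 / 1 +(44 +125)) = 23 / 9860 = 0.00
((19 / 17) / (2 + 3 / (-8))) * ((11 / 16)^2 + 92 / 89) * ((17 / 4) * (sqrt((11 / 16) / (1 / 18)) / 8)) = 1956297 * sqrt(22) / 4739072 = 1.94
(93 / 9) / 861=31 / 2583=0.01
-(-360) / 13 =360 / 13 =27.69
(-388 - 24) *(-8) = 3296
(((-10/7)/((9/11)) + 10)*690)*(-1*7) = -119600/3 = -39866.67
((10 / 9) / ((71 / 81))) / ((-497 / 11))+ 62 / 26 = 1081027 / 458731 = 2.36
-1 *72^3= -373248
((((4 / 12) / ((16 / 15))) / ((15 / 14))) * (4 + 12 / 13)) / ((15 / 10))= 0.96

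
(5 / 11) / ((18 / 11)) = 5 / 18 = 0.28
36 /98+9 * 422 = 186120 /49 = 3798.37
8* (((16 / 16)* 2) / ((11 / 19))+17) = 1800 / 11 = 163.64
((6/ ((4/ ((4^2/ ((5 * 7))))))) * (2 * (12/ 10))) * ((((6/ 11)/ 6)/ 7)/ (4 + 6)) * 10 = 288/ 13475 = 0.02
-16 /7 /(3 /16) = -256 /21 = -12.19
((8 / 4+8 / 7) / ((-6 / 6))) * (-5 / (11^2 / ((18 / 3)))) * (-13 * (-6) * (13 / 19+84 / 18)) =475800 / 1463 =325.22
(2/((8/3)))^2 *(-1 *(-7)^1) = 63/16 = 3.94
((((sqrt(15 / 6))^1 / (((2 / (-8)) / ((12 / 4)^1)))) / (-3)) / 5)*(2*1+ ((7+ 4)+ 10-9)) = 28*sqrt(10) / 5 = 17.71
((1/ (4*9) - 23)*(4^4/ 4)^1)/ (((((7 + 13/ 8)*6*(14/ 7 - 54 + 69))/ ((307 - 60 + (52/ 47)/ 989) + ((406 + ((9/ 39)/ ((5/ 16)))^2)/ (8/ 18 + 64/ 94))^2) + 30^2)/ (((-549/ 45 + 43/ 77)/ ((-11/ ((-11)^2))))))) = -13500222550715086824316359136/ 64535680378947325717409625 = -209.19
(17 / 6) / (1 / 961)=16337 / 6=2722.83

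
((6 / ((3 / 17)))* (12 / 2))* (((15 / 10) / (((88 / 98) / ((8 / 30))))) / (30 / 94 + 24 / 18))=704718 / 12815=54.99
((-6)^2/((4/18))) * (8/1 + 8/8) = 1458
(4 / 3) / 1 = 4 / 3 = 1.33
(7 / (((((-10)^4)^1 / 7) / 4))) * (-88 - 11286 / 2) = -280819 / 2500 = -112.33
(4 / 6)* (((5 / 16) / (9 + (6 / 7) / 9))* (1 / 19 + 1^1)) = 175 / 7258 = 0.02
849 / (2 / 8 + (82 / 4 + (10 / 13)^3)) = 2487004 / 62117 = 40.04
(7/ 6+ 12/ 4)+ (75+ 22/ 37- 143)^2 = 37354441/ 8214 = 4547.66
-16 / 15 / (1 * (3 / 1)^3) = -16 / 405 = -0.04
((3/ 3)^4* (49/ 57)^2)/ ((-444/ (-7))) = 16807/ 1442556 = 0.01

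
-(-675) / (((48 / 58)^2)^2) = 17682025 / 12288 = 1438.97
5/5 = 1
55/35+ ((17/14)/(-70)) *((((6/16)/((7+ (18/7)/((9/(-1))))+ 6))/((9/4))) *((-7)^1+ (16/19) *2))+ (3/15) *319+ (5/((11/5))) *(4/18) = 3087984997/46874520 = 65.88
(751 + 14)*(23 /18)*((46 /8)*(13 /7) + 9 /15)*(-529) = -5832121.09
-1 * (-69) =69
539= 539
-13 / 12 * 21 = -91 / 4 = -22.75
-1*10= -10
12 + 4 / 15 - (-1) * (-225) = -3191 / 15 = -212.73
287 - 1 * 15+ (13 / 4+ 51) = 1305 / 4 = 326.25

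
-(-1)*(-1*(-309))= 309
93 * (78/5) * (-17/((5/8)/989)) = -975692016/25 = -39027680.64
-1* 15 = -15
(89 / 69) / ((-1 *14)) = -0.09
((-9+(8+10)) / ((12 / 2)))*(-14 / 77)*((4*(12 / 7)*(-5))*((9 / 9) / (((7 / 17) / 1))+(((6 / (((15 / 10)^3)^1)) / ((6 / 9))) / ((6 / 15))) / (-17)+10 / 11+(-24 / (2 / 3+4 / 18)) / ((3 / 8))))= -65082480 / 100793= -645.70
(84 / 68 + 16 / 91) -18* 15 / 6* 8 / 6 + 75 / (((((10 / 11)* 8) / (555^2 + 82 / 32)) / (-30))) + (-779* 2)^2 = -92868721.74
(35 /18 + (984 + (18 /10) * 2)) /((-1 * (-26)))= 89059 /2340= 38.06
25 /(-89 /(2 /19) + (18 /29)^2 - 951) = -8410 /604213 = -0.01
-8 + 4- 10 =-14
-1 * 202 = -202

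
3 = 3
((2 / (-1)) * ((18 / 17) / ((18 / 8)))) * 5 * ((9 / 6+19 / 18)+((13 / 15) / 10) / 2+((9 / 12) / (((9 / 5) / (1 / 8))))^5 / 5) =-529765776649 / 43316674560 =-12.23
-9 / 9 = -1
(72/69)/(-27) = -8/207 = -0.04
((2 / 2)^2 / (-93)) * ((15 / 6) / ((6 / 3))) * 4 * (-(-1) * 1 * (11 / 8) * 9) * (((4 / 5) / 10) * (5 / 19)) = -33 / 2356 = -0.01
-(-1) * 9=9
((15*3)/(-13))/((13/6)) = -270/169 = -1.60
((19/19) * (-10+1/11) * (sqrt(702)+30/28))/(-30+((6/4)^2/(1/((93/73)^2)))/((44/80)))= 580861/1278074+580861 * sqrt(78)/456455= 11.69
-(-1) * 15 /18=5 /6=0.83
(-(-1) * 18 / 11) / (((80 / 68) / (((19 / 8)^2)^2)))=19939113 / 450560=44.25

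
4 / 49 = 0.08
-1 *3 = -3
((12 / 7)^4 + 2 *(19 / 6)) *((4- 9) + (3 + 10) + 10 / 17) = 15742742 / 122451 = 128.56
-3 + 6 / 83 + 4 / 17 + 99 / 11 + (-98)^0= 10311 / 1411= 7.31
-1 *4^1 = -4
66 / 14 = 33 / 7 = 4.71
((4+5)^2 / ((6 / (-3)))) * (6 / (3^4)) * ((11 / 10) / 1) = -33 / 10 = -3.30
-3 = -3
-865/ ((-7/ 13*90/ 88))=98956/ 63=1570.73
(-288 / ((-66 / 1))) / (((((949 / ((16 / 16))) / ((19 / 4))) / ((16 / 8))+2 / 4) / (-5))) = -1824 / 8393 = -0.22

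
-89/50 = -1.78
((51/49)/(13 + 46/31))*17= 26877/22001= 1.22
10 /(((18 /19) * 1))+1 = 104 /9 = 11.56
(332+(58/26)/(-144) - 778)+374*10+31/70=3294.43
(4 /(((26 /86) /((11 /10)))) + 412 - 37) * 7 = 177247 /65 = 2726.88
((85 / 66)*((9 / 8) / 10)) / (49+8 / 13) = 0.00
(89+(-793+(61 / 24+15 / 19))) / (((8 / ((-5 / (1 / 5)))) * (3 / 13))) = 9488.22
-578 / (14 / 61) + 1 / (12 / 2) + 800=-72167 / 42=-1718.26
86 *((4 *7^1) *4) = 9632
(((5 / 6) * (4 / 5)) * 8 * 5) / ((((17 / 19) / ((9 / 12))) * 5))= 76 / 17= 4.47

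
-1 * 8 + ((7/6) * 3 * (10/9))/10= -137/18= -7.61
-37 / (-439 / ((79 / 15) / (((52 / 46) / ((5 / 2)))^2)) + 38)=-7731335 / 4379122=-1.77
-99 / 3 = -33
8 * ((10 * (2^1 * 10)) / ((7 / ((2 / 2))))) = 1600 / 7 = 228.57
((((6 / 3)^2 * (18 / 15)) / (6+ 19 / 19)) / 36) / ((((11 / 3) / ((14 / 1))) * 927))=4 / 50985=0.00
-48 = -48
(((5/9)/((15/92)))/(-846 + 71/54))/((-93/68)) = 12512/4242009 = 0.00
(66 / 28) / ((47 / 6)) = 99 / 329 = 0.30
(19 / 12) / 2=19 / 24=0.79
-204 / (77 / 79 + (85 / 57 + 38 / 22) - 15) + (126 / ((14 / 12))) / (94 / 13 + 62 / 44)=20751476922 / 661355737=31.38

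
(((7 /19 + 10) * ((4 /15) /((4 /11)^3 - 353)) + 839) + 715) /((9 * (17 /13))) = 2704771842266 /20484713295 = 132.04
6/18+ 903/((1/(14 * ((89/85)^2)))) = 300419071/21675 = 13860.16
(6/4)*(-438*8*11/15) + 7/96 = -1850077/480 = -3854.33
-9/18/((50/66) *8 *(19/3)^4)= -2673/52128400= -0.00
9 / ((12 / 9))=27 / 4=6.75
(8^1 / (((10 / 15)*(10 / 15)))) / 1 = 18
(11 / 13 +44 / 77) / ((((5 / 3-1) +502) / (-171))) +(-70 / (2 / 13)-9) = -63739969 / 137228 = -464.48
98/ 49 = 2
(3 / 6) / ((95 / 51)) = 0.27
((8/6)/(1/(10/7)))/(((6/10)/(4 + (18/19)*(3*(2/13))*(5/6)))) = 30800/2223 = 13.86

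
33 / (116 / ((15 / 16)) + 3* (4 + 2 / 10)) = 99 / 409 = 0.24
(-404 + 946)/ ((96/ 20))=1355/ 12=112.92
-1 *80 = -80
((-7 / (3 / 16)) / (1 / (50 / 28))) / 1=-200 / 3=-66.67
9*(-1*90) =-810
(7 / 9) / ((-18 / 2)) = -7 / 81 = -0.09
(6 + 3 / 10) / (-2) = -63 / 20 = -3.15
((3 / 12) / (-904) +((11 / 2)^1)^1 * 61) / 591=404389 / 712352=0.57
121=121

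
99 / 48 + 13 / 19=835 / 304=2.75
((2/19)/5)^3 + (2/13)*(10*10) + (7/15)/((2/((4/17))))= 8776438754/568439625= 15.44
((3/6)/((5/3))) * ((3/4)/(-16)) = -9/640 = -0.01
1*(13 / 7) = 13 / 7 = 1.86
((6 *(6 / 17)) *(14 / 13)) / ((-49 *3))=-24 / 1547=-0.02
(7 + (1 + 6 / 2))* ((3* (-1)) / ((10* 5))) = -0.66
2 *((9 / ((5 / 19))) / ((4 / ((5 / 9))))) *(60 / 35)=114 / 7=16.29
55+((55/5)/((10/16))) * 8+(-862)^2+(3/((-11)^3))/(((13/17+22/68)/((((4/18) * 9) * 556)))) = 183011085033/246235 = 743237.50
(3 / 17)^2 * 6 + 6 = 1788 / 289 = 6.19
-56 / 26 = -2.15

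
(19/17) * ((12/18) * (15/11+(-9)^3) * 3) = -304152/187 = -1626.48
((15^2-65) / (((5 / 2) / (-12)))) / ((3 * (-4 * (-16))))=-4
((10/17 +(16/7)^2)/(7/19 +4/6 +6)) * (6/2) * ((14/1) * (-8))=-13247712/47719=-277.62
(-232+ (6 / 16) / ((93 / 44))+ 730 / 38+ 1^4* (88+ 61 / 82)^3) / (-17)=-41099.31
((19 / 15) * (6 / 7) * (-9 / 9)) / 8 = -19 / 140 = -0.14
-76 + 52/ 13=-72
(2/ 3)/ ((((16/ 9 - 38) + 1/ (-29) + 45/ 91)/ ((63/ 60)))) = -166257/ 8493880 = -0.02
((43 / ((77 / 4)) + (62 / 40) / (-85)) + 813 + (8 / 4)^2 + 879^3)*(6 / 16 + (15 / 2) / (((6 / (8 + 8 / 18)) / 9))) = 9690212335445017 / 149600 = 64774146627.31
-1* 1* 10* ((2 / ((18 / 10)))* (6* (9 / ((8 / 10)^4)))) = -1464.84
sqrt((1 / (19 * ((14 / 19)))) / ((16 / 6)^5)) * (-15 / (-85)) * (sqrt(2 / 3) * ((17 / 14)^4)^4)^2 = 1253600256049659130152762157405209483897 * sqrt(21) / 4250158744540782709619597196611777724416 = 1.35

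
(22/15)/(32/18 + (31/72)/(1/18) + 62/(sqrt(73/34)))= 0.03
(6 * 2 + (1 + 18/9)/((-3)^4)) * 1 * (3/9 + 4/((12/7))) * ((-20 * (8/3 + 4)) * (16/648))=-2080000/19683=-105.67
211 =211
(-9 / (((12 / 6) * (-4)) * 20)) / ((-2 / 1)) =-9 / 320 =-0.03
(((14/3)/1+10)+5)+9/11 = 676/33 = 20.48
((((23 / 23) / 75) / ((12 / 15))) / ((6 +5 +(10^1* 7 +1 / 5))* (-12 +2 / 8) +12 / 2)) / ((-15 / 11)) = 11 / 853290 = 0.00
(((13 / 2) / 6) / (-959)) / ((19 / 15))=-0.00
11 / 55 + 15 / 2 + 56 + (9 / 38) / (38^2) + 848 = 250134057 / 274360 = 911.70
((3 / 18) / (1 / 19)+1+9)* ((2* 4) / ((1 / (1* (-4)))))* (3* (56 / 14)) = -5056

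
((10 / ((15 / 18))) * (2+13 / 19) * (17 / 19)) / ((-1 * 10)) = -5202 / 1805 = -2.88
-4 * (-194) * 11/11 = 776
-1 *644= -644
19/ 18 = 1.06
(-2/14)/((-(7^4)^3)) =1/96889010407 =0.00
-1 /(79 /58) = -58 /79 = -0.73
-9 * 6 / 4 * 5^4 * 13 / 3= -73125 / 2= -36562.50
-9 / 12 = -3 / 4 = -0.75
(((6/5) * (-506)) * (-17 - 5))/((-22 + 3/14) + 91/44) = -20571936/30365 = -677.49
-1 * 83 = -83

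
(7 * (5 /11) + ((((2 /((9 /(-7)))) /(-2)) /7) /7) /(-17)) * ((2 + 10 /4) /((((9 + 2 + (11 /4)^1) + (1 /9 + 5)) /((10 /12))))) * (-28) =-2248440 /126973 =-17.71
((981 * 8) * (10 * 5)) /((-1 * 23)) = -392400 /23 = -17060.87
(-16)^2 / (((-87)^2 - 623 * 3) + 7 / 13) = 3328 / 74107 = 0.04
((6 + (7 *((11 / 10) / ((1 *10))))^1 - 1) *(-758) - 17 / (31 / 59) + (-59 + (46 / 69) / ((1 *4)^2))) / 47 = -83048501 / 874200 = -95.00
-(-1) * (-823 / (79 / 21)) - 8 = -17915 / 79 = -226.77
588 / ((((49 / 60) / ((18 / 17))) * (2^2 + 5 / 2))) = 25920 / 221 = 117.29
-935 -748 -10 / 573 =-964369 / 573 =-1683.02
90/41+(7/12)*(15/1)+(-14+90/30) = -9/164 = -0.05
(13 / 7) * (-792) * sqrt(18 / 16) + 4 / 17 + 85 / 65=341 / 221 -7722 * sqrt(2) / 7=-1558.54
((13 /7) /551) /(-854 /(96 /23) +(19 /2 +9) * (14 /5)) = -240 /10880597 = -0.00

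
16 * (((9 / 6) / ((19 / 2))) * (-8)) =-384 / 19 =-20.21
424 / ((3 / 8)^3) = 217088 / 27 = 8040.30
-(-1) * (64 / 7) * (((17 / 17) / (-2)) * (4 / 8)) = -16 / 7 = -2.29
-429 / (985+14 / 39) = -16731 / 38429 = -0.44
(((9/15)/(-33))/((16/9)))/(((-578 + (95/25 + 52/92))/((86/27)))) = 989/17415552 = 0.00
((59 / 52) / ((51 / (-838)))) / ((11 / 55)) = -123605 / 1326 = -93.22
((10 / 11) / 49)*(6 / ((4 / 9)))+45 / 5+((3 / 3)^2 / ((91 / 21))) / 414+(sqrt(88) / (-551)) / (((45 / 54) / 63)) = 8945423 / 966966 - 756*sqrt(22) / 2755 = 7.96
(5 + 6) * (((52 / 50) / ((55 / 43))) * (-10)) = -2236 / 25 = -89.44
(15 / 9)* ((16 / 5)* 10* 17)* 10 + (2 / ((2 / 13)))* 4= 27356 / 3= 9118.67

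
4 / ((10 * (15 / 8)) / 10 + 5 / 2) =32 / 35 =0.91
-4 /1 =-4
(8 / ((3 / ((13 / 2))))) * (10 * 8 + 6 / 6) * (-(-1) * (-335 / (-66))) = 7126.36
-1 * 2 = -2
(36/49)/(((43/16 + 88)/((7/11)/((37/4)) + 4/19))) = 1244160/549808567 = 0.00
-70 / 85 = -14 / 17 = -0.82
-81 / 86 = -0.94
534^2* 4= 1140624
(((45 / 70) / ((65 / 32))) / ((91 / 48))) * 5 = 6912 / 8281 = 0.83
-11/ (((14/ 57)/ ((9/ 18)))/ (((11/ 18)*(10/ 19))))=-7.20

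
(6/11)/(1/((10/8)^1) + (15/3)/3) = 90/407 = 0.22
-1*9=-9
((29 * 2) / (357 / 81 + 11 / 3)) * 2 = 1566 / 109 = 14.37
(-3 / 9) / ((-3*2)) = 1 / 18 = 0.06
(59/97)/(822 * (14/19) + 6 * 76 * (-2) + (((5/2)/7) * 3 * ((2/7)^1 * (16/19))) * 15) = -0.00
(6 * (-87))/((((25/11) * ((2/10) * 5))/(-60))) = 68904/5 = 13780.80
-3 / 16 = -0.19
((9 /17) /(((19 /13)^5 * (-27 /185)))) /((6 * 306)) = -68689205 /231852005964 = -0.00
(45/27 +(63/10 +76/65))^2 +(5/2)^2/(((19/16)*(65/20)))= 245884411/2889900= 85.08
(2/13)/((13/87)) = 174/169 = 1.03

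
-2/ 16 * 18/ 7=-9/ 28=-0.32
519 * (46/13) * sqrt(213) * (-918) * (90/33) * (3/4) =-493117470 * sqrt(213)/143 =-50327360.43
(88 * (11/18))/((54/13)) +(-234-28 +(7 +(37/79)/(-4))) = -18595795/76788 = -242.17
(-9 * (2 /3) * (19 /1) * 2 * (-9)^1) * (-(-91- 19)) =225720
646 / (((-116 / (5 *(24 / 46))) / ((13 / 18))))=-20995 / 2001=-10.49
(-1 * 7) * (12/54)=-14/9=-1.56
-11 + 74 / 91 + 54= 3987 / 91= 43.81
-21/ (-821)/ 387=7/ 105909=0.00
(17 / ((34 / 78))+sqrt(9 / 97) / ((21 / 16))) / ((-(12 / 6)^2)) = -39 / 4 - 4 *sqrt(97) / 679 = -9.81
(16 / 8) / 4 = 1 / 2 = 0.50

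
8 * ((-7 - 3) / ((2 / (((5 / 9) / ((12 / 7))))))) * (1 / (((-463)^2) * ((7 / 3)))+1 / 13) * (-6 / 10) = 15006220 / 25081173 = 0.60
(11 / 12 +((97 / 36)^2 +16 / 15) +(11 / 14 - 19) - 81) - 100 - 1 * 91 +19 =-11883001 / 45360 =-261.97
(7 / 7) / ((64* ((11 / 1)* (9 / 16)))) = 1 / 396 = 0.00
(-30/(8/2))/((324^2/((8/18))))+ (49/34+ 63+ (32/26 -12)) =1867758131/34799544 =53.67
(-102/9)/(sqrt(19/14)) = -34 * sqrt(266)/57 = -9.73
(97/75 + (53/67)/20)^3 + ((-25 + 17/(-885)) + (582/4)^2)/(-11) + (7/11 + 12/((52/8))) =-11942796873165558343/6228500967000000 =-1917.44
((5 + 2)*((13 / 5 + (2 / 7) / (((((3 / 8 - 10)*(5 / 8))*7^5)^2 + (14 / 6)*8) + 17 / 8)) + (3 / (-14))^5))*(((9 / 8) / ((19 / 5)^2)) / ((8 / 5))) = 197566673048346139643475 / 222973077989893387147264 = 0.89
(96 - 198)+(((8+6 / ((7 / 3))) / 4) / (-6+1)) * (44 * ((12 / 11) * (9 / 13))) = -54402 / 455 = -119.56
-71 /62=-1.15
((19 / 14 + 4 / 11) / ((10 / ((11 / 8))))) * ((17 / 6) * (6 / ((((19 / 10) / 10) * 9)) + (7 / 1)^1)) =539699 / 76608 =7.04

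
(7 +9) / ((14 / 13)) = 104 / 7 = 14.86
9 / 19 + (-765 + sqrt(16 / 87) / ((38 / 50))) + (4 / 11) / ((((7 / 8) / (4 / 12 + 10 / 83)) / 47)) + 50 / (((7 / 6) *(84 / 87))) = -710.71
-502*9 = -4518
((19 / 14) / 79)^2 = 361 / 1223236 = 0.00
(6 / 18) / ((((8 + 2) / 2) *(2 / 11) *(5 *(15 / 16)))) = 88 / 1125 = 0.08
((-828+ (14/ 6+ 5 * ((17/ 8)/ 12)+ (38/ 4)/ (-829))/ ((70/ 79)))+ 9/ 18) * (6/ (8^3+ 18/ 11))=-50487123819/ 5245912000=-9.62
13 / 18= 0.72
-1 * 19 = -19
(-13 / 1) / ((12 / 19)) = -20.58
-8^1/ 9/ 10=-4/ 45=-0.09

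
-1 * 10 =-10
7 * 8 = 56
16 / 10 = 8 / 5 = 1.60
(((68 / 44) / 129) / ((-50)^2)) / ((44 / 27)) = 153 / 52030000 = 0.00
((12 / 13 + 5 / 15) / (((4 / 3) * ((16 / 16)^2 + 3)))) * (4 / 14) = 7 / 104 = 0.07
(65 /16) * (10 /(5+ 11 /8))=325 /51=6.37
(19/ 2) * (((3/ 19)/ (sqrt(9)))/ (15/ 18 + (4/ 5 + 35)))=15/ 1099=0.01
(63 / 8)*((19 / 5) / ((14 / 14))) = 1197 / 40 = 29.92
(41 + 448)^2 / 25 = 239121 / 25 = 9564.84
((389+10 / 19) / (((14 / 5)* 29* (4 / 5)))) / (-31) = -185025 / 956536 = -0.19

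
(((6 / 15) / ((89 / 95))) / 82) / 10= 19 / 36490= 0.00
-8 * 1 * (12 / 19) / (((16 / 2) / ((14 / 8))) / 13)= -273 / 19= -14.37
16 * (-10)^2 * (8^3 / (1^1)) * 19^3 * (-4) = -22475571200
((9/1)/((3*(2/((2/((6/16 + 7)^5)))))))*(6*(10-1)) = 5308416/714924299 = 0.01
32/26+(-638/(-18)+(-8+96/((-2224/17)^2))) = 518677079/18084456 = 28.68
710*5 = 3550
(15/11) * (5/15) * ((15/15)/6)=5/66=0.08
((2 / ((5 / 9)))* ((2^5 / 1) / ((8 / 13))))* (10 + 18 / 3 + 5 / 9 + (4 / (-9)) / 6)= 9256 / 3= 3085.33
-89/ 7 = -12.71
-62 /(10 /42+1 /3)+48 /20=-106.10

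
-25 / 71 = -0.35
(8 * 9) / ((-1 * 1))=-72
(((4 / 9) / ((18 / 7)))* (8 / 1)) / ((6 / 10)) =560 / 243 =2.30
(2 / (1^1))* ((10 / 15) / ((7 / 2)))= 8 / 21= 0.38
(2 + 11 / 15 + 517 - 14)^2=57547396 / 225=255766.20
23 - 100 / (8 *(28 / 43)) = 3.80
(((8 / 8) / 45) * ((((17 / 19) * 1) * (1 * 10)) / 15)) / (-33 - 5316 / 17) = -578 / 15074505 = -0.00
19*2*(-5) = -190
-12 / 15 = -4 / 5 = -0.80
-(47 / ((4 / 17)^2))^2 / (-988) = 184497889 / 252928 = 729.45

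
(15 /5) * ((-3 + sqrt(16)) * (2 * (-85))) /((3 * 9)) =-170 /9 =-18.89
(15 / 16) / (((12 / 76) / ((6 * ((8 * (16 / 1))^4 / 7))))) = 1366144731.43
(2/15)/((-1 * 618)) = -1/4635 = -0.00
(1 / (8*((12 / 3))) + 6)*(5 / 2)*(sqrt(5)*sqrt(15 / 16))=4825*sqrt(3) / 256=32.65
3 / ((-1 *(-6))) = 1 / 2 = 0.50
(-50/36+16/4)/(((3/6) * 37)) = 47/333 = 0.14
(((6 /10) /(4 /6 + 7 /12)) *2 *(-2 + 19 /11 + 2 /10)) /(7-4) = -32 /1375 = -0.02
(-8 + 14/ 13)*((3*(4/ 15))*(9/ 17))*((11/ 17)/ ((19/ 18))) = -128304/ 71383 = -1.80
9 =9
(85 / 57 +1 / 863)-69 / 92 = 146075 / 196764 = 0.74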